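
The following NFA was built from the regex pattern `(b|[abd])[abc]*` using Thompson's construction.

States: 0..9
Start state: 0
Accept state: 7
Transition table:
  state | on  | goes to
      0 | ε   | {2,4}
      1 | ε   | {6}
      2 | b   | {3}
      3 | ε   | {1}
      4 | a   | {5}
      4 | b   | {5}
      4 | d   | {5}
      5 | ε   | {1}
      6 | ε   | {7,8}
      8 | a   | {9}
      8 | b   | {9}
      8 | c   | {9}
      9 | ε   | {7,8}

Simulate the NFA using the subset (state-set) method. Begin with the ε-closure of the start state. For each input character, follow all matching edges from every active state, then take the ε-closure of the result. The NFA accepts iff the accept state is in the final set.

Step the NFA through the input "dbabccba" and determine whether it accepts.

Answer: ACCEPT

Trace:
S₀ = ε-closure({0}) = {0,2,4}
'd' @ 1: {1,5,6,7,8}  ✓accept
'b' @ 2: {7,8,9}  ✓accept
'a' @ 3: {7,8,9}  ✓accept
'b' @ 4: {7,8,9}  ✓accept
'c' @ 5: {7,8,9}  ✓accept
'c' @ 6: {7,8,9}  ✓accept
'b' @ 7: {7,8,9}  ✓accept
'a' @ 8: {7,8,9}  ✓accept
end set {7,8,9} — state 7 in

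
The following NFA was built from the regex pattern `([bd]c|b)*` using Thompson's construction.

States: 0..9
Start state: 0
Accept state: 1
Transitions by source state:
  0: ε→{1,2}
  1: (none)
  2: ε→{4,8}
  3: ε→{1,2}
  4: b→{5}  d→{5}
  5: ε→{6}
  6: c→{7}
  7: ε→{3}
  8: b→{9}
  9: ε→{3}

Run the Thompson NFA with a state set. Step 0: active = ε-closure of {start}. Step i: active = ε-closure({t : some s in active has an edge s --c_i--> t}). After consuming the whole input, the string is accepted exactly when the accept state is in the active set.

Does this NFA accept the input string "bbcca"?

Answer: REJECT

Derivation:
S₀ = ε-closure({0}) = {0,1,2,4,8}
'b' @ 1: {1,2,3,4,5,6,8,9}  (accept∈set)
'b' @ 2: {1,2,3,4,5,6,8,9}  (accept∈set)
'c' @ 3: {1,2,3,4,7,8}  (accept∈set)
'c' @ 4: {}  — state set empty
rest 'a' ignored (set empty)
after full input: {}  (accept=1 not in)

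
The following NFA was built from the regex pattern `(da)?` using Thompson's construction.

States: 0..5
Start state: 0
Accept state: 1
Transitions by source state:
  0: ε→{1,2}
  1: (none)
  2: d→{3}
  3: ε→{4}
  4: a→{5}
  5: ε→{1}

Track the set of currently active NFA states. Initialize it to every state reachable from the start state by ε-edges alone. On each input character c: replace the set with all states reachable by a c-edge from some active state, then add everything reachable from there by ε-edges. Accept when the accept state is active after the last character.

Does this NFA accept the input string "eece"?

initial (ε-close {0}): {0,1,2}
'e' @ 1: {}  — state set empty
rest 'ece' ignored (set empty)
end set {} — state 1 not in

Answer: REJECT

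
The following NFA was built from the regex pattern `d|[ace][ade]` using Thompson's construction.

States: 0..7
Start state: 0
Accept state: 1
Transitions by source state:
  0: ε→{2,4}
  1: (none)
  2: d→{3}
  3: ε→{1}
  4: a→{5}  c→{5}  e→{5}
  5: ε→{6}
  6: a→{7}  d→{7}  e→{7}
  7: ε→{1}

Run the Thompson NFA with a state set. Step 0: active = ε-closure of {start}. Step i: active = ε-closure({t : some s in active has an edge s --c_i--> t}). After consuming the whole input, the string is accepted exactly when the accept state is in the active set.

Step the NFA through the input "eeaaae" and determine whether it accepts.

start: ε-closure({0}) = {0,2,4}
'e' @ 1: {5,6}
'e' @ 2: {1,7}  (accept∈set)
'a' @ 3: {}  — no active states
rest 'aae' ignored (set empty)
final: {}; accept 1 not in set

Answer: REJECT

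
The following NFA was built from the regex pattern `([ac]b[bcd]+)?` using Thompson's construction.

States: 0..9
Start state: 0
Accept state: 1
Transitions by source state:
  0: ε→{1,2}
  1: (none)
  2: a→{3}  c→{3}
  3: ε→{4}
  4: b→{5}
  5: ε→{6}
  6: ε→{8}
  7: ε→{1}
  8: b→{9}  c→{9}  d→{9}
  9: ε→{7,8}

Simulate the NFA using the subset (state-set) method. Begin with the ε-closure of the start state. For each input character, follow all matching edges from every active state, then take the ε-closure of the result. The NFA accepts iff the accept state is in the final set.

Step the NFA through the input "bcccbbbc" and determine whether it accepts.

initial (ε-close {0}): {0,1,2}
'b' @ 1: {}  — no active states
rest 'cccbbbc' ignored (set empty)
after full input: {}  (accept=1 not in)

Answer: REJECT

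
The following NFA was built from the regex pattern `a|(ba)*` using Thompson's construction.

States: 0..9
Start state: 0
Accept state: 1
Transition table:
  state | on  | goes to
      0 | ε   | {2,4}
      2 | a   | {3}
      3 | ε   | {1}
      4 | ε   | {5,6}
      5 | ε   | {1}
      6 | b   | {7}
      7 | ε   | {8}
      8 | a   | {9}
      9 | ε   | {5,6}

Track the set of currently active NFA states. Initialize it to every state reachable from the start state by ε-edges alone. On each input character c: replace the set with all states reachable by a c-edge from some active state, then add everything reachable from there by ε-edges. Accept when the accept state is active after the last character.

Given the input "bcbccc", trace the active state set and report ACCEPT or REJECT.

start: ε-closure({0}) = {0,1,2,4,5,6}
'b' @ 1: {7,8}
'c' @ 2: {}  — state set empty
rest 'bccc' ignored (set empty)
after full input: {}  (accept=1 not in)

Answer: REJECT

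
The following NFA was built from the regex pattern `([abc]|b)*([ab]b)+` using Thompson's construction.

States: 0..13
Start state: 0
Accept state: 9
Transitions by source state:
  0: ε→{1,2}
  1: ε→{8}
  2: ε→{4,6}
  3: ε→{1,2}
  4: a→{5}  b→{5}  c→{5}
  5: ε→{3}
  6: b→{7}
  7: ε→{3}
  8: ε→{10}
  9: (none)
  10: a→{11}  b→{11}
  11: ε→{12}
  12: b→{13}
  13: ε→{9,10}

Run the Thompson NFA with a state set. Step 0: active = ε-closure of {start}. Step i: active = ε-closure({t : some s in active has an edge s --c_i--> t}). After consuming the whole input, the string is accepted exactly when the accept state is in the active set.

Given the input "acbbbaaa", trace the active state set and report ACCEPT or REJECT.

initial (ε-close {0}): {0,1,2,4,6,8,10}
'a' @ 1: {1,2,3,4,5,6,8,10,11,12}
'c' @ 2: {1,2,3,4,5,6,8,10}
'b' @ 3: {1,2,3,4,5,6,7,8,10,11,12}
'b' @ 4: {1,2,3,4,5,6,7,8,9,10,11,12,13}  (accept∈set)
'b' @ 5: {1,2,3,4,5,6,7,8,9,10,11,12,13}  (accept∈set)
'a' @ 6: {1,2,3,4,5,6,8,10,11,12}
'a' @ 7: {1,2,3,4,5,6,8,10,11,12}
'a' @ 8: {1,2,3,4,5,6,8,10,11,12}
final: {1,2,3,4,5,6,8,10,11,12}; accept 9 not in set

Answer: REJECT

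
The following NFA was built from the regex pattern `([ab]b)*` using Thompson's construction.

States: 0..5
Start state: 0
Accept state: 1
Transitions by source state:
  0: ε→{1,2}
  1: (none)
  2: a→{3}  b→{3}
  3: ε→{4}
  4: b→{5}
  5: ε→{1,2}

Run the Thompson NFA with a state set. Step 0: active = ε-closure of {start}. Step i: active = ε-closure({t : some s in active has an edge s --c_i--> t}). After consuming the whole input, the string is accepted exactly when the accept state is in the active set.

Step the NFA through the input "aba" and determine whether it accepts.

initial (ε-close {0}): {0,1,2}
'a' @ 1: {3,4}
'b' @ 2: {1,2,5}  (accept∈set)
'a' @ 3: {3,4}
end set {3,4} — state 1 not in

Answer: REJECT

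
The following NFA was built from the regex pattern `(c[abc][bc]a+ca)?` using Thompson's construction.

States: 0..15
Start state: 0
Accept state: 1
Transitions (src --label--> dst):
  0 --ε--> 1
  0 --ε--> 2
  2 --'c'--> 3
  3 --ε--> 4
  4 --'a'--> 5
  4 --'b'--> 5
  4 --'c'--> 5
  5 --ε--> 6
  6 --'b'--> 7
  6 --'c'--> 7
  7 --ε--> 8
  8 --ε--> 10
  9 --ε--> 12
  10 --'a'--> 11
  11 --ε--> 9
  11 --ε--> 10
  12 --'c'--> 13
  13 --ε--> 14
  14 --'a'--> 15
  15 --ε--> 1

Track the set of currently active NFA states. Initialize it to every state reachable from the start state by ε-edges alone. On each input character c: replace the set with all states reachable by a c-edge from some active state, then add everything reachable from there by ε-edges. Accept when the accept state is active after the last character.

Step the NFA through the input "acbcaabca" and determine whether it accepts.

Answer: REJECT

Derivation:
S₀ = ε-closure({0}) = {0,1,2}
'a' @ 1: {}  — state set empty
rest 'cbcaabca' ignored (set empty)
final: {}; accept 1 not in set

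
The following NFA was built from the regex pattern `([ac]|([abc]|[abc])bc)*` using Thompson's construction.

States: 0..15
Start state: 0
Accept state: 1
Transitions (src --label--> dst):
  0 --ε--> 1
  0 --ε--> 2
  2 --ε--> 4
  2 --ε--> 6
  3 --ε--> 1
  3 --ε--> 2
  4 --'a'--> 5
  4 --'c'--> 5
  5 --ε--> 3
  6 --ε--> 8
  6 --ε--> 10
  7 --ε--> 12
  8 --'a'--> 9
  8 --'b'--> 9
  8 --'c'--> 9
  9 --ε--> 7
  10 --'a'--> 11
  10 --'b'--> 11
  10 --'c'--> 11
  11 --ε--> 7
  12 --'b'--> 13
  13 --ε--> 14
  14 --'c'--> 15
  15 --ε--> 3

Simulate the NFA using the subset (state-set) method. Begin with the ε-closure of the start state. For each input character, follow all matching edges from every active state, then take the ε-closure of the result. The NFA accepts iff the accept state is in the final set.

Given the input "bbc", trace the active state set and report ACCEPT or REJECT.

Answer: ACCEPT

Steps:
start: ε-closure({0}) = {0,1,2,4,6,8,10}
'b' @ 1: {7,9,11,12}
'b' @ 2: {13,14}
'c' @ 3: {1,2,3,4,6,8,10,15}  (accept∈set)
after full input: {1,2,3,4,6,8,10,15}  (accept=1 in)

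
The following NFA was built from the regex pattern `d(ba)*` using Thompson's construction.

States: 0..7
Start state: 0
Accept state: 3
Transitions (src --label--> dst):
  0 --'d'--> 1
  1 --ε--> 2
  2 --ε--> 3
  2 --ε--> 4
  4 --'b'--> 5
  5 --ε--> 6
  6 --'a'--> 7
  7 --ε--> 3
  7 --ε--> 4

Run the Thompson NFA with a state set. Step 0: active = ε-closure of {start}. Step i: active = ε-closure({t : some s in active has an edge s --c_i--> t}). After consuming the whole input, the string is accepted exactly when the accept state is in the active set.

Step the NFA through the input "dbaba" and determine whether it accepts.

Answer: ACCEPT

Derivation:
initial (ε-close {0}): {0}
'd' @ 1: {1,2,3,4}  ✓accept
'b' @ 2: {5,6}
'a' @ 3: {3,4,7}  ✓accept
'b' @ 4: {5,6}
'a' @ 5: {3,4,7}  ✓accept
final: {3,4,7}; accept 3 in set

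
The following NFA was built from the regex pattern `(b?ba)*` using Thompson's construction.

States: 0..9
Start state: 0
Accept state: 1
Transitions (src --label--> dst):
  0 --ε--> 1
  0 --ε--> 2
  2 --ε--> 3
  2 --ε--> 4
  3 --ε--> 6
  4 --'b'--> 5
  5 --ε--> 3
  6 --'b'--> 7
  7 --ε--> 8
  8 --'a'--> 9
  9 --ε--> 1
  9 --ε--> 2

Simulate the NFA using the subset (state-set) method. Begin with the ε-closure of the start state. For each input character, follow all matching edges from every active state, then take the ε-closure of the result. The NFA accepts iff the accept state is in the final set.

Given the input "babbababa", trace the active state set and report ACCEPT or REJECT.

S₀ = ε-closure({0}) = {0,1,2,3,4,6}
'b' @ 1: {3,5,6,7,8}
'a' @ 2: {1,2,3,4,6,9}  ✓accept
'b' @ 3: {3,5,6,7,8}
'b' @ 4: {7,8}
'a' @ 5: {1,2,3,4,6,9}  ✓accept
'b' @ 6: {3,5,6,7,8}
'a' @ 7: {1,2,3,4,6,9}  ✓accept
'b' @ 8: {3,5,6,7,8}
'a' @ 9: {1,2,3,4,6,9}  ✓accept
final: {1,2,3,4,6,9}; accept 1 in set

Answer: ACCEPT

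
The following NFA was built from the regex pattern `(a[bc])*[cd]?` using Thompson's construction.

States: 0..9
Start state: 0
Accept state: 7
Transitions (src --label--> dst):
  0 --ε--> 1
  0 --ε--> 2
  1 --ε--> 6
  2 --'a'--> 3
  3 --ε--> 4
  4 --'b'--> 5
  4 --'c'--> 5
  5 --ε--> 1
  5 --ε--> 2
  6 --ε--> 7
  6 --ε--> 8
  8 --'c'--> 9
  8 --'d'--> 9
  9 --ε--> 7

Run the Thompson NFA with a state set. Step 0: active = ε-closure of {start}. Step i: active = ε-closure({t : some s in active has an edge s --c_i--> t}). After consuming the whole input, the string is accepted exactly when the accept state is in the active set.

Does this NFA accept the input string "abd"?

Answer: ACCEPT

Steps:
initial (ε-close {0}): {0,1,2,6,7,8}
'a' @ 1: {3,4}
'b' @ 2: {1,2,5,6,7,8}  ✓accept
'd' @ 3: {7,9}  ✓accept
end set {7,9} — state 7 in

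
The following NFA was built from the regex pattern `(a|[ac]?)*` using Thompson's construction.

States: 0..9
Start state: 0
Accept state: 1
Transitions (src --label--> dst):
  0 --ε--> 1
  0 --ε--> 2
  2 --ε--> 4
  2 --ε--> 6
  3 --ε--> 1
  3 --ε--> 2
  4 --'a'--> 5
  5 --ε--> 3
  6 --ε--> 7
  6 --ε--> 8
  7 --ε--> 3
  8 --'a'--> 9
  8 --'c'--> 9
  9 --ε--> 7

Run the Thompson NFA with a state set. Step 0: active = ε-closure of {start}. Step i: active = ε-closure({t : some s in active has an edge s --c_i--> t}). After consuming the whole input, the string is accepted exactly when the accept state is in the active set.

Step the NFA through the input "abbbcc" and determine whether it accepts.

start: ε-closure({0}) = {0,1,2,3,4,6,7,8}
'a' @ 1: {1,2,3,4,5,6,7,8,9}  ✓accept
'b' @ 2: {}  — dead — no transitions
rest 'bbcc' ignored (set empty)
final: {}; accept 1 not in set

Answer: REJECT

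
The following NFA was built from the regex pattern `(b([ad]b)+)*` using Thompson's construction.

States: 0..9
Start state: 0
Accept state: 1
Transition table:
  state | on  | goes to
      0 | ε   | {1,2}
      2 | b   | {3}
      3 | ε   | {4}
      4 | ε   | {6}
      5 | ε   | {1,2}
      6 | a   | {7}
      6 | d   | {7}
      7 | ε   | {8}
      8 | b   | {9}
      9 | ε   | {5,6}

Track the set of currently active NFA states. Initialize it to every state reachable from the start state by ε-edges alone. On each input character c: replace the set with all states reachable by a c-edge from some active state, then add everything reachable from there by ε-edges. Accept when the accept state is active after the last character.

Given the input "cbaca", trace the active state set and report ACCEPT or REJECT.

start: ε-closure({0}) = {0,1,2}
'c' @ 1: {}  — no active states
rest 'baca' ignored (set empty)
final: {}; accept 1 not in set

Answer: REJECT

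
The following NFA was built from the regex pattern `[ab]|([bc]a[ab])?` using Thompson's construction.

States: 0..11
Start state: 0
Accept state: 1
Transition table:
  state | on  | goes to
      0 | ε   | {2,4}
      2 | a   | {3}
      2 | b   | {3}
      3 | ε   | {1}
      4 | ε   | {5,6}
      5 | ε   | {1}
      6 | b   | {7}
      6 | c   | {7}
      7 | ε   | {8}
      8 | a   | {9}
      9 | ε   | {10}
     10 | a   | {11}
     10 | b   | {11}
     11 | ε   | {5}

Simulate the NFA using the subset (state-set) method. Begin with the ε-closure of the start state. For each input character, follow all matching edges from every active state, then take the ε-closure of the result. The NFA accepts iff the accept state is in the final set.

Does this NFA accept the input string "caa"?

start: ε-closure({0}) = {0,1,2,4,5,6}
'c' @ 1: {7,8}
'a' @ 2: {9,10}
'a' @ 3: {1,5,11}  (accept∈set)
after full input: {1,5,11}  (accept=1 in)

Answer: ACCEPT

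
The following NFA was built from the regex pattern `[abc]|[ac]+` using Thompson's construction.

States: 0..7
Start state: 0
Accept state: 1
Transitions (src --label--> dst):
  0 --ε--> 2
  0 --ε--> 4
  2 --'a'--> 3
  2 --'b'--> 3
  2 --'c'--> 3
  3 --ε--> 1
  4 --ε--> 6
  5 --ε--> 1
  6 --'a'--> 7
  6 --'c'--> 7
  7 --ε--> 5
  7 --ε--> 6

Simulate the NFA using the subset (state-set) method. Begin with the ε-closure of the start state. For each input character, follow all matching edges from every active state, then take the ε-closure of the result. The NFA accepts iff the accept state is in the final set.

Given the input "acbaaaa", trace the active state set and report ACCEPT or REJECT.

Answer: REJECT

Trace:
initial (ε-close {0}): {0,2,4,6}
'a' @ 1: {1,3,5,6,7}  [accepting]
'c' @ 2: {1,5,6,7}  [accepting]
'b' @ 3: {}  — dead — no transitions
rest 'aaaa' ignored (set empty)
end set {} — state 1 not in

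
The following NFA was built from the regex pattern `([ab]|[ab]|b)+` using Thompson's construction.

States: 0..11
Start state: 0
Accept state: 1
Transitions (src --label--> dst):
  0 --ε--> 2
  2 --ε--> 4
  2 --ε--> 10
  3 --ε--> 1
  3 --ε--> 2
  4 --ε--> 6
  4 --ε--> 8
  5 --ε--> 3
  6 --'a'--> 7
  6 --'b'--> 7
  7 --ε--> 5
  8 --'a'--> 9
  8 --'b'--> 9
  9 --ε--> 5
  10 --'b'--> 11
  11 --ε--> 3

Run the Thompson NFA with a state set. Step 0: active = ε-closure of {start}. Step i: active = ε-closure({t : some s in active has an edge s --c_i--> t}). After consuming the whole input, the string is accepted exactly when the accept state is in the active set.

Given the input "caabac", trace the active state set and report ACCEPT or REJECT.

Answer: REJECT

Derivation:
start: ε-closure({0}) = {0,2,4,6,8,10}
'c' @ 1: {}  — state set empty
rest 'aabac' ignored (set empty)
end set {} — state 1 not in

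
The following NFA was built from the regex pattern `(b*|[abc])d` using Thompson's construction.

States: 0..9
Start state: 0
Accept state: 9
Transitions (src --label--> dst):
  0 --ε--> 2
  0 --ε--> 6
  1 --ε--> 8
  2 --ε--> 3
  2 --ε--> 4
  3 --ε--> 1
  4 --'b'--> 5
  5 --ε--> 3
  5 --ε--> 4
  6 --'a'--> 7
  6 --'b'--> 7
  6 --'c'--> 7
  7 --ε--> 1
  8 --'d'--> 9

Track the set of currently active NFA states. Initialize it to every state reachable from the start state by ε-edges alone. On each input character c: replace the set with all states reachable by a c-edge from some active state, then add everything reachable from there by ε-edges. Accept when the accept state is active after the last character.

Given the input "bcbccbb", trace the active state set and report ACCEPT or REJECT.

start: ε-closure({0}) = {0,1,2,3,4,6,8}
'b' @ 1: {1,3,4,5,7,8}
'c' @ 2: {}  — dead — no transitions
rest 'bccbb' ignored (set empty)
end set {} — state 9 not in

Answer: REJECT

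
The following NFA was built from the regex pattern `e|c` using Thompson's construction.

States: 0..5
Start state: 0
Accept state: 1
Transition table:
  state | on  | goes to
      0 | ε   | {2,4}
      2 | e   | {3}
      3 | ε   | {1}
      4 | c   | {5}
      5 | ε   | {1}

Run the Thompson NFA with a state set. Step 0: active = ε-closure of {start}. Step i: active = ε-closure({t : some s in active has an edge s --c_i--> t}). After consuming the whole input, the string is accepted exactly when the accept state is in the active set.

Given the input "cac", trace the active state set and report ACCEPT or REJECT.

initial (ε-close {0}): {0,2,4}
'c' @ 1: {1,5}  (accept∈set)
'a' @ 2: {}  — dead — no transitions
rest 'c' ignored (set empty)
final: {}; accept 1 not in set

Answer: REJECT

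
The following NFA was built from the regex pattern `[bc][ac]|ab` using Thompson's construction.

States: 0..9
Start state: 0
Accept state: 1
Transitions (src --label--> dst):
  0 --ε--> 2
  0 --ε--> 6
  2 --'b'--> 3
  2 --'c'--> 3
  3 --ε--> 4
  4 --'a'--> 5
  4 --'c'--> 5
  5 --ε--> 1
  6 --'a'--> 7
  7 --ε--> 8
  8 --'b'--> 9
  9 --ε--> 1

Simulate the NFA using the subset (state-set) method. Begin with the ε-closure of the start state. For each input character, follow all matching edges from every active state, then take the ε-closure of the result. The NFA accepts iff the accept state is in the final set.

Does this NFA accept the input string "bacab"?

Answer: REJECT

Trace:
initial (ε-close {0}): {0,2,6}
'b' @ 1: {3,4}
'a' @ 2: {1,5}  (accept∈set)
'c' @ 3: {}  — state set empty
rest 'ab' ignored (set empty)
final: {}; accept 1 not in set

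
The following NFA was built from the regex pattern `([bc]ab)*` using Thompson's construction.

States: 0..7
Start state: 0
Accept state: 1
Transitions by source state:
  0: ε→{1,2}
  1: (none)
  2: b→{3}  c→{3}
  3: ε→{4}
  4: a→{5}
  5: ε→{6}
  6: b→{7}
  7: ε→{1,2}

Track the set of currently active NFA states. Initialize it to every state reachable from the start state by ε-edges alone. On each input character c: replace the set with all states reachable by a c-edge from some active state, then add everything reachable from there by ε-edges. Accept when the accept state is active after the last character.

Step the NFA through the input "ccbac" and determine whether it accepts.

Answer: REJECT

Trace:
S₀ = ε-closure({0}) = {0,1,2}
'c' @ 1: {3,4}
'c' @ 2: {}  — state set empty
rest 'bac' ignored (set empty)
final: {}; accept 1 not in set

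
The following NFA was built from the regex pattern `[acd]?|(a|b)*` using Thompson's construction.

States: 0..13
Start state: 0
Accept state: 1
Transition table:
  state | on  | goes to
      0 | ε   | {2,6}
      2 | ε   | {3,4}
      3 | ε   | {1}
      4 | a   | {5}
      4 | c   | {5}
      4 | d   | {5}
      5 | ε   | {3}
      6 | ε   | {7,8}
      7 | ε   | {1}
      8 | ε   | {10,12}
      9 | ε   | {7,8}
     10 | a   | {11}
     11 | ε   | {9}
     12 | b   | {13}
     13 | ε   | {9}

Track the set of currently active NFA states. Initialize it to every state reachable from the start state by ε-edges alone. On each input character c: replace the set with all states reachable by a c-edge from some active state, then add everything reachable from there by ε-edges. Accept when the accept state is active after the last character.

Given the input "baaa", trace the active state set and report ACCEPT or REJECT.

initial (ε-close {0}): {0,1,2,3,4,6,7,8,10,12}
'b' @ 1: {1,7,8,9,10,12,13}  ✓accept
'a' @ 2: {1,7,8,9,10,11,12}  ✓accept
'a' @ 3: {1,7,8,9,10,11,12}  ✓accept
'a' @ 4: {1,7,8,9,10,11,12}  ✓accept
final: {1,7,8,9,10,11,12}; accept 1 in set

Answer: ACCEPT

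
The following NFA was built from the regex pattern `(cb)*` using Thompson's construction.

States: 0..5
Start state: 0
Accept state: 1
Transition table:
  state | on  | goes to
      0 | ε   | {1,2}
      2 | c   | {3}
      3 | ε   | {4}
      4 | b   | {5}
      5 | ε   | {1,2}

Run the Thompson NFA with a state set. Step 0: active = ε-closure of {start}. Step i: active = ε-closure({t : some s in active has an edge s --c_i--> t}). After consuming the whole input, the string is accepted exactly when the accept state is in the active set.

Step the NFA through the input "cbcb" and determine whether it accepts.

Answer: ACCEPT

Trace:
start: ε-closure({0}) = {0,1,2}
'c' @ 1: {3,4}
'b' @ 2: {1,2,5}  (accept∈set)
'c' @ 3: {3,4}
'b' @ 4: {1,2,5}  (accept∈set)
final: {1,2,5}; accept 1 in set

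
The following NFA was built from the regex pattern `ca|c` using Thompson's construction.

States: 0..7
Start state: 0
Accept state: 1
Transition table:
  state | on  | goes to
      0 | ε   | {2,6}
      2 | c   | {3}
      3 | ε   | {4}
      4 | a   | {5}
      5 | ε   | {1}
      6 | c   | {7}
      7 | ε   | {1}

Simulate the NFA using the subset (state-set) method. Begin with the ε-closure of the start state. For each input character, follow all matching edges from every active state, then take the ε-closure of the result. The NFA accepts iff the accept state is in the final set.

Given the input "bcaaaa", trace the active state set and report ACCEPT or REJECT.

Answer: REJECT

Steps:
start: ε-closure({0}) = {0,2,6}
'b' @ 1: {}  — dead — no transitions
rest 'caaaa' ignored (set empty)
final: {}; accept 1 not in set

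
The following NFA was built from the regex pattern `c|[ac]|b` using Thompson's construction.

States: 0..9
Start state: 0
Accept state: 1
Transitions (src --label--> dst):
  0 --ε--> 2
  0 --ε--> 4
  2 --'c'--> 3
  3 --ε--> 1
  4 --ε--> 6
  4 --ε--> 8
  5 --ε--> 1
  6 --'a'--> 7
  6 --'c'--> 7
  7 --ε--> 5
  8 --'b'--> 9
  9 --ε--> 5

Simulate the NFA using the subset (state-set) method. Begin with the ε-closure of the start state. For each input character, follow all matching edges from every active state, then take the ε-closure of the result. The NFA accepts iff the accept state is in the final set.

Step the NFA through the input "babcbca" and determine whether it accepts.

initial (ε-close {0}): {0,2,4,6,8}
'b' @ 1: {1,5,9}  (accept∈set)
'a' @ 2: {}  — no active states
rest 'bcbca' ignored (set empty)
after full input: {}  (accept=1 not in)

Answer: REJECT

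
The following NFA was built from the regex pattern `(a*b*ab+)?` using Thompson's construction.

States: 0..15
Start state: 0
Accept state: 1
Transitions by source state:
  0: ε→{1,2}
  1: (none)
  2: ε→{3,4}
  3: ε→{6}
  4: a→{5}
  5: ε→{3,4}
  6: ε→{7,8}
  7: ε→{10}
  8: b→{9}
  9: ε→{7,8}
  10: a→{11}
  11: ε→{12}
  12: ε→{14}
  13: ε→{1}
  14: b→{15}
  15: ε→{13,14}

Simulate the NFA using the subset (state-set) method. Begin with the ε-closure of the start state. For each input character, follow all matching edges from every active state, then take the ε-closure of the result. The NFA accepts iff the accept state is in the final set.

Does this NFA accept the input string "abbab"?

start: ε-closure({0}) = {0,1,2,3,4,6,7,8,10}
'a' @ 1: {3,4,5,6,7,8,10,11,12,14}
'b' @ 2: {1,7,8,9,10,13,14,15}  ✓accept
'b' @ 3: {1,7,8,9,10,13,14,15}  ✓accept
'a' @ 4: {11,12,14}
'b' @ 5: {1,13,14,15}  ✓accept
end set {1,13,14,15} — state 1 in

Answer: ACCEPT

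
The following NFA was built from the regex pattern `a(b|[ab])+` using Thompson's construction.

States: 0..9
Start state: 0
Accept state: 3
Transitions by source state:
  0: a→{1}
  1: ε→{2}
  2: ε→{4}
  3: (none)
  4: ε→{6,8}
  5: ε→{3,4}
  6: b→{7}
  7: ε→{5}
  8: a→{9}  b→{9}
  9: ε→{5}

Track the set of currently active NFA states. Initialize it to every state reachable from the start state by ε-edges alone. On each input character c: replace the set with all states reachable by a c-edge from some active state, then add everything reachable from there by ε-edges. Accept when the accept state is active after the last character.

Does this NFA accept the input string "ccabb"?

Answer: REJECT

Trace:
initial (ε-close {0}): {0}
'c' @ 1: {}  — no active states
rest 'cabb' ignored (set empty)
end set {} — state 3 not in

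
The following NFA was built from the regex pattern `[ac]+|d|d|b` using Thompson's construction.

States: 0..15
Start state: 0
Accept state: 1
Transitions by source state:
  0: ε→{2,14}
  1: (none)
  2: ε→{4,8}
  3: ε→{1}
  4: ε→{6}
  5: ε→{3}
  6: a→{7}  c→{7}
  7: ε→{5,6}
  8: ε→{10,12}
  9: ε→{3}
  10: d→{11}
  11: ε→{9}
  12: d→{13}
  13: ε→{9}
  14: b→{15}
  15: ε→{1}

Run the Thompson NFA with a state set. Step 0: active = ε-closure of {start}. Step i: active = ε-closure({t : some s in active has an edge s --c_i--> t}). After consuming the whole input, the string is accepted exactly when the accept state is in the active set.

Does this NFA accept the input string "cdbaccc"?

S₀ = ε-closure({0}) = {0,2,4,6,8,10,12,14}
'c' @ 1: {1,3,5,6,7}  (accept∈set)
'd' @ 2: {}  — dead — no transitions
rest 'baccc' ignored (set empty)
after full input: {}  (accept=1 not in)

Answer: REJECT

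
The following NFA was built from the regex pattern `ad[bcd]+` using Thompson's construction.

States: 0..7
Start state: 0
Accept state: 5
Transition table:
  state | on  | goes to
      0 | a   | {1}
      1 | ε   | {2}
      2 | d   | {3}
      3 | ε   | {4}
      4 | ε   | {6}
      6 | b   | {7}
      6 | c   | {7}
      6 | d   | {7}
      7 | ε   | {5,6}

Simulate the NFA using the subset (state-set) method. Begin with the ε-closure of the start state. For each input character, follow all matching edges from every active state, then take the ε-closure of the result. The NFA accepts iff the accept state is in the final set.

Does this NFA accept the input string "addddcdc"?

Answer: ACCEPT

Trace:
start: ε-closure({0}) = {0}
'a' @ 1: {1,2}
'd' @ 2: {3,4,6}
'd' @ 3: {5,6,7}  (accept∈set)
'd' @ 4: {5,6,7}  (accept∈set)
'd' @ 5: {5,6,7}  (accept∈set)
'c' @ 6: {5,6,7}  (accept∈set)
'd' @ 7: {5,6,7}  (accept∈set)
'c' @ 8: {5,6,7}  (accept∈set)
after full input: {5,6,7}  (accept=5 in)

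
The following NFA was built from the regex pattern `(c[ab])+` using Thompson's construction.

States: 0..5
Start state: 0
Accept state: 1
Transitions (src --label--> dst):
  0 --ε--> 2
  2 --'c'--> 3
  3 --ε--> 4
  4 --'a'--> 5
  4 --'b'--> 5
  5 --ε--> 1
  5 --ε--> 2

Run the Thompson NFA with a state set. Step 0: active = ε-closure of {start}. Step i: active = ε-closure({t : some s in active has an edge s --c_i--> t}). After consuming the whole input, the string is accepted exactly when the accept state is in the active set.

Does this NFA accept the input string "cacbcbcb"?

Answer: ACCEPT

Steps:
initial (ε-close {0}): {0,2}
'c' @ 1: {3,4}
'a' @ 2: {1,2,5}  ✓accept
'c' @ 3: {3,4}
'b' @ 4: {1,2,5}  ✓accept
'c' @ 5: {3,4}
'b' @ 6: {1,2,5}  ✓accept
'c' @ 7: {3,4}
'b' @ 8: {1,2,5}  ✓accept
after full input: {1,2,5}  (accept=1 in)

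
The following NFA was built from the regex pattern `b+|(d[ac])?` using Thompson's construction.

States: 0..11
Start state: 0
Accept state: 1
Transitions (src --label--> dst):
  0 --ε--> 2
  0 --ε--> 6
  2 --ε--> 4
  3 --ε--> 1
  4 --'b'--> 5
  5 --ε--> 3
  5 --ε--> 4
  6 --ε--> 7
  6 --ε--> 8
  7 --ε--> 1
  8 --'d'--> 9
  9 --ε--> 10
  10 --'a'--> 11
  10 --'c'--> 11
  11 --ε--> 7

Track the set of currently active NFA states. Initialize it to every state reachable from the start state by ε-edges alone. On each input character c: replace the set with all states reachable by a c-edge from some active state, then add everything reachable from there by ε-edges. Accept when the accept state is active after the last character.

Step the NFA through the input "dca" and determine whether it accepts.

start: ε-closure({0}) = {0,1,2,4,6,7,8}
'd' @ 1: {9,10}
'c' @ 2: {1,7,11}  (accept∈set)
'a' @ 3: {}  — state set empty
end set {} — state 1 not in

Answer: REJECT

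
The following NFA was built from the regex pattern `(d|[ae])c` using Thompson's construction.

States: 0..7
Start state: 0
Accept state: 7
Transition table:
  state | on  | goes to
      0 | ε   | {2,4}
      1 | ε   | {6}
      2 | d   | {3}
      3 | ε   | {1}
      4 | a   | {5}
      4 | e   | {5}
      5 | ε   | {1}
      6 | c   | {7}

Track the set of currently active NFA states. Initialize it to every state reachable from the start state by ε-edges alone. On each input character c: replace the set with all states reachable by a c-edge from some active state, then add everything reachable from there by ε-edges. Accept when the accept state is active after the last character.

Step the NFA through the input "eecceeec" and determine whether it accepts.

start: ε-closure({0}) = {0,2,4}
'e' @ 1: {1,5,6}
'e' @ 2: {}  — no active states
rest 'cceeec' ignored (set empty)
final: {}; accept 7 not in set

Answer: REJECT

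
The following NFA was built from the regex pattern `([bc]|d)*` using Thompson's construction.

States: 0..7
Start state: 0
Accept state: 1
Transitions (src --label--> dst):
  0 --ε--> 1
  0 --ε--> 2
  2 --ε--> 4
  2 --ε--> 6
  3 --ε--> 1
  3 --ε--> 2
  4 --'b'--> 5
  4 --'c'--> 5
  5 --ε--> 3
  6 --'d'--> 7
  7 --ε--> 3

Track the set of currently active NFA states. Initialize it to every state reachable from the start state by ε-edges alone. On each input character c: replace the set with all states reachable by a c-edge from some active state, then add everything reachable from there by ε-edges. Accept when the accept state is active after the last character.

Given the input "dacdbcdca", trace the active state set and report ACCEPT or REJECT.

Answer: REJECT

Steps:
initial (ε-close {0}): {0,1,2,4,6}
'd' @ 1: {1,2,3,4,6,7}  (accept∈set)
'a' @ 2: {}  — state set empty
rest 'cdbcdca' ignored (set empty)
final: {}; accept 1 not in set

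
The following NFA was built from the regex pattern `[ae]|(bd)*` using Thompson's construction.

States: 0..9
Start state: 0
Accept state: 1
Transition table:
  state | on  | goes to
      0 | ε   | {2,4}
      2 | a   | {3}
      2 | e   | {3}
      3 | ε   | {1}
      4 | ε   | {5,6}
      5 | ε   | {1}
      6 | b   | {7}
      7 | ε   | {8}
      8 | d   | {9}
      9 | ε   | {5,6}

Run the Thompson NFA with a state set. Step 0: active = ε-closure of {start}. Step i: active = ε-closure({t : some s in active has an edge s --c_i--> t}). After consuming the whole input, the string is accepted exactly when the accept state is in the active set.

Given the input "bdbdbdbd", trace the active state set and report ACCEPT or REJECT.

start: ε-closure({0}) = {0,1,2,4,5,6}
'b' @ 1: {7,8}
'd' @ 2: {1,5,6,9}  (accept∈set)
'b' @ 3: {7,8}
'd' @ 4: {1,5,6,9}  (accept∈set)
'b' @ 5: {7,8}
'd' @ 6: {1,5,6,9}  (accept∈set)
'b' @ 7: {7,8}
'd' @ 8: {1,5,6,9}  (accept∈set)
final: {1,5,6,9}; accept 1 in set

Answer: ACCEPT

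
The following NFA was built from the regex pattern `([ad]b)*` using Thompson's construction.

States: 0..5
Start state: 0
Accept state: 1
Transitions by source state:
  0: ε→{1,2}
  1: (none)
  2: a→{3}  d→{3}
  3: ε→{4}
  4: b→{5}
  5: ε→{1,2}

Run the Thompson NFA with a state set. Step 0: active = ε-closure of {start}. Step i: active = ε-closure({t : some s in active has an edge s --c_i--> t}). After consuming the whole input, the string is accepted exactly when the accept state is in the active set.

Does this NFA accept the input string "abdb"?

Answer: ACCEPT

Steps:
initial (ε-close {0}): {0,1,2}
'a' @ 1: {3,4}
'b' @ 2: {1,2,5}  [accepting]
'd' @ 3: {3,4}
'b' @ 4: {1,2,5}  [accepting]
after full input: {1,2,5}  (accept=1 in)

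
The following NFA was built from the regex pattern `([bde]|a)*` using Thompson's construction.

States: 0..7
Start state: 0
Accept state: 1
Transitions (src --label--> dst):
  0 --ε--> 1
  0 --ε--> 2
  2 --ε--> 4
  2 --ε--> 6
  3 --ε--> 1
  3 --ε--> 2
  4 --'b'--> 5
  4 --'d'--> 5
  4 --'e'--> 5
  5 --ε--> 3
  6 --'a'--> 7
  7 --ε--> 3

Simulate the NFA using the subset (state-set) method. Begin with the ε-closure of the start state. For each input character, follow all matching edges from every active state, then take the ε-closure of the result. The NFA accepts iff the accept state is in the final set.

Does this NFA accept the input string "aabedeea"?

Answer: ACCEPT

Derivation:
start: ε-closure({0}) = {0,1,2,4,6}
'a' @ 1: {1,2,3,4,6,7}  ✓accept
'a' @ 2: {1,2,3,4,6,7}  ✓accept
'b' @ 3: {1,2,3,4,5,6}  ✓accept
'e' @ 4: {1,2,3,4,5,6}  ✓accept
'd' @ 5: {1,2,3,4,5,6}  ✓accept
'e' @ 6: {1,2,3,4,5,6}  ✓accept
'e' @ 7: {1,2,3,4,5,6}  ✓accept
'a' @ 8: {1,2,3,4,6,7}  ✓accept
end set {1,2,3,4,6,7} — state 1 in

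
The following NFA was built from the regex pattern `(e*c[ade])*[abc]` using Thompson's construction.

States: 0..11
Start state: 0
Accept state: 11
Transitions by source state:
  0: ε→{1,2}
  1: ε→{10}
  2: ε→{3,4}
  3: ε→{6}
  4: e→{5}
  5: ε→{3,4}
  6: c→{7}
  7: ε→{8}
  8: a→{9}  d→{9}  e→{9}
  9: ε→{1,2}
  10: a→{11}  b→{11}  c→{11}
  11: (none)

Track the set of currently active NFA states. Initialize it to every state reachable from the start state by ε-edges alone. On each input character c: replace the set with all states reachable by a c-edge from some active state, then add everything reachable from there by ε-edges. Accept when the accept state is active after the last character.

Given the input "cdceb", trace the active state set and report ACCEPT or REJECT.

Answer: ACCEPT

Derivation:
start: ε-closure({0}) = {0,1,2,3,4,6,10}
'c' @ 1: {7,8,11}  [accepting]
'd' @ 2: {1,2,3,4,6,9,10}
'c' @ 3: {7,8,11}  [accepting]
'e' @ 4: {1,2,3,4,6,9,10}
'b' @ 5: {11}  [accepting]
end set {11} — state 11 in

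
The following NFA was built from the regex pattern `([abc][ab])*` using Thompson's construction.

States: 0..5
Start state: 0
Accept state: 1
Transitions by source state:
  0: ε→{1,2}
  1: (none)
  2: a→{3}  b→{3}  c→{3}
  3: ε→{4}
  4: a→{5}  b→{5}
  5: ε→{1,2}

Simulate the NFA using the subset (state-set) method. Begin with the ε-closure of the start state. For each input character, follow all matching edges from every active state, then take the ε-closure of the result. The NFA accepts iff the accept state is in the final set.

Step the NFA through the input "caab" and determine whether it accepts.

Answer: ACCEPT

Derivation:
start: ε-closure({0}) = {0,1,2}
'c' @ 1: {3,4}
'a' @ 2: {1,2,5}  [accepting]
'a' @ 3: {3,4}
'b' @ 4: {1,2,5}  [accepting]
after full input: {1,2,5}  (accept=1 in)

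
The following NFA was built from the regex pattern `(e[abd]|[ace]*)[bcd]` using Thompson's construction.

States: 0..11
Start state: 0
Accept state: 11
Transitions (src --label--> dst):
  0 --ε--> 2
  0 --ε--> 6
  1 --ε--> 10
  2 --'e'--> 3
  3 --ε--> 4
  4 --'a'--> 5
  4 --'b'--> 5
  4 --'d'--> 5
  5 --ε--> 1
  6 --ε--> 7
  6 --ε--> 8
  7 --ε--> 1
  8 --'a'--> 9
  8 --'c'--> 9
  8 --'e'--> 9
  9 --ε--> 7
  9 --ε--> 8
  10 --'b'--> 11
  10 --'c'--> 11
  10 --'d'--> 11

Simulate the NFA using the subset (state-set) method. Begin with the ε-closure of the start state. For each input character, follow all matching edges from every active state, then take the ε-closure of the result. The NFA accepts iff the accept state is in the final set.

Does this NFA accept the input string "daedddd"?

start: ε-closure({0}) = {0,1,2,6,7,8,10}
'd' @ 1: {11}  (accept∈set)
'a' @ 2: {}  — no active states
rest 'edddd' ignored (set empty)
after full input: {}  (accept=11 not in)

Answer: REJECT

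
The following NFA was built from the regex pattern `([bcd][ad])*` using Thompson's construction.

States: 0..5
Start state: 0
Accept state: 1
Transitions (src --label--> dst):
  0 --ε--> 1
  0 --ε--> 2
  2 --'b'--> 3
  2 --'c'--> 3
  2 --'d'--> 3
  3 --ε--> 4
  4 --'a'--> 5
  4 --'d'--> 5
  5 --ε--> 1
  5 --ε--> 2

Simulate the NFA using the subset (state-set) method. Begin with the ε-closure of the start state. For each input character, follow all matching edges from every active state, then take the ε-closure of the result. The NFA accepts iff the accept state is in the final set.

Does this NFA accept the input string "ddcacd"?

S₀ = ε-closure({0}) = {0,1,2}
'd' @ 1: {3,4}
'd' @ 2: {1,2,5}  [accepting]
'c' @ 3: {3,4}
'a' @ 4: {1,2,5}  [accepting]
'c' @ 5: {3,4}
'd' @ 6: {1,2,5}  [accepting]
final: {1,2,5}; accept 1 in set

Answer: ACCEPT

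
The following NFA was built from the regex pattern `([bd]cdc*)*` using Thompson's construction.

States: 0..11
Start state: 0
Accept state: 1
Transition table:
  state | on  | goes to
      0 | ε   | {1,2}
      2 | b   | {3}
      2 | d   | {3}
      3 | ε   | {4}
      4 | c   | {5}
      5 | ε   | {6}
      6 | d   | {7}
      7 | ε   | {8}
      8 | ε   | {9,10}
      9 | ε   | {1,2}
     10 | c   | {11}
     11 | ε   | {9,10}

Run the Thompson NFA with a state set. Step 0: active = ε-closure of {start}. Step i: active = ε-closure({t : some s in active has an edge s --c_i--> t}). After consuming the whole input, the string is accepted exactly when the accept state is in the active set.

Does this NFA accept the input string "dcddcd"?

Answer: ACCEPT

Derivation:
initial (ε-close {0}): {0,1,2}
'd' @ 1: {3,4}
'c' @ 2: {5,6}
'd' @ 3: {1,2,7,8,9,10}  (accept∈set)
'd' @ 4: {3,4}
'c' @ 5: {5,6}
'd' @ 6: {1,2,7,8,9,10}  (accept∈set)
after full input: {1,2,7,8,9,10}  (accept=1 in)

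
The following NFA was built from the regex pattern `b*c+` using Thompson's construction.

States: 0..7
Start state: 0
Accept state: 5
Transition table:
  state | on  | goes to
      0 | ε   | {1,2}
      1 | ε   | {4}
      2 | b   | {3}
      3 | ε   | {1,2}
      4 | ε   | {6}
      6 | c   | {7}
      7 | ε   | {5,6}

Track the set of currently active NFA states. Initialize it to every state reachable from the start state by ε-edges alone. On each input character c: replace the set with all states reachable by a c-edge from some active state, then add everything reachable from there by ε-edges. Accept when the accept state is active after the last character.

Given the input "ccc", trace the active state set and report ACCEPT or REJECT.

Answer: ACCEPT

Trace:
S₀ = ε-closure({0}) = {0,1,2,4,6}
'c' @ 1: {5,6,7}  (accept∈set)
'c' @ 2: {5,6,7}  (accept∈set)
'c' @ 3: {5,6,7}  (accept∈set)
final: {5,6,7}; accept 5 in set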